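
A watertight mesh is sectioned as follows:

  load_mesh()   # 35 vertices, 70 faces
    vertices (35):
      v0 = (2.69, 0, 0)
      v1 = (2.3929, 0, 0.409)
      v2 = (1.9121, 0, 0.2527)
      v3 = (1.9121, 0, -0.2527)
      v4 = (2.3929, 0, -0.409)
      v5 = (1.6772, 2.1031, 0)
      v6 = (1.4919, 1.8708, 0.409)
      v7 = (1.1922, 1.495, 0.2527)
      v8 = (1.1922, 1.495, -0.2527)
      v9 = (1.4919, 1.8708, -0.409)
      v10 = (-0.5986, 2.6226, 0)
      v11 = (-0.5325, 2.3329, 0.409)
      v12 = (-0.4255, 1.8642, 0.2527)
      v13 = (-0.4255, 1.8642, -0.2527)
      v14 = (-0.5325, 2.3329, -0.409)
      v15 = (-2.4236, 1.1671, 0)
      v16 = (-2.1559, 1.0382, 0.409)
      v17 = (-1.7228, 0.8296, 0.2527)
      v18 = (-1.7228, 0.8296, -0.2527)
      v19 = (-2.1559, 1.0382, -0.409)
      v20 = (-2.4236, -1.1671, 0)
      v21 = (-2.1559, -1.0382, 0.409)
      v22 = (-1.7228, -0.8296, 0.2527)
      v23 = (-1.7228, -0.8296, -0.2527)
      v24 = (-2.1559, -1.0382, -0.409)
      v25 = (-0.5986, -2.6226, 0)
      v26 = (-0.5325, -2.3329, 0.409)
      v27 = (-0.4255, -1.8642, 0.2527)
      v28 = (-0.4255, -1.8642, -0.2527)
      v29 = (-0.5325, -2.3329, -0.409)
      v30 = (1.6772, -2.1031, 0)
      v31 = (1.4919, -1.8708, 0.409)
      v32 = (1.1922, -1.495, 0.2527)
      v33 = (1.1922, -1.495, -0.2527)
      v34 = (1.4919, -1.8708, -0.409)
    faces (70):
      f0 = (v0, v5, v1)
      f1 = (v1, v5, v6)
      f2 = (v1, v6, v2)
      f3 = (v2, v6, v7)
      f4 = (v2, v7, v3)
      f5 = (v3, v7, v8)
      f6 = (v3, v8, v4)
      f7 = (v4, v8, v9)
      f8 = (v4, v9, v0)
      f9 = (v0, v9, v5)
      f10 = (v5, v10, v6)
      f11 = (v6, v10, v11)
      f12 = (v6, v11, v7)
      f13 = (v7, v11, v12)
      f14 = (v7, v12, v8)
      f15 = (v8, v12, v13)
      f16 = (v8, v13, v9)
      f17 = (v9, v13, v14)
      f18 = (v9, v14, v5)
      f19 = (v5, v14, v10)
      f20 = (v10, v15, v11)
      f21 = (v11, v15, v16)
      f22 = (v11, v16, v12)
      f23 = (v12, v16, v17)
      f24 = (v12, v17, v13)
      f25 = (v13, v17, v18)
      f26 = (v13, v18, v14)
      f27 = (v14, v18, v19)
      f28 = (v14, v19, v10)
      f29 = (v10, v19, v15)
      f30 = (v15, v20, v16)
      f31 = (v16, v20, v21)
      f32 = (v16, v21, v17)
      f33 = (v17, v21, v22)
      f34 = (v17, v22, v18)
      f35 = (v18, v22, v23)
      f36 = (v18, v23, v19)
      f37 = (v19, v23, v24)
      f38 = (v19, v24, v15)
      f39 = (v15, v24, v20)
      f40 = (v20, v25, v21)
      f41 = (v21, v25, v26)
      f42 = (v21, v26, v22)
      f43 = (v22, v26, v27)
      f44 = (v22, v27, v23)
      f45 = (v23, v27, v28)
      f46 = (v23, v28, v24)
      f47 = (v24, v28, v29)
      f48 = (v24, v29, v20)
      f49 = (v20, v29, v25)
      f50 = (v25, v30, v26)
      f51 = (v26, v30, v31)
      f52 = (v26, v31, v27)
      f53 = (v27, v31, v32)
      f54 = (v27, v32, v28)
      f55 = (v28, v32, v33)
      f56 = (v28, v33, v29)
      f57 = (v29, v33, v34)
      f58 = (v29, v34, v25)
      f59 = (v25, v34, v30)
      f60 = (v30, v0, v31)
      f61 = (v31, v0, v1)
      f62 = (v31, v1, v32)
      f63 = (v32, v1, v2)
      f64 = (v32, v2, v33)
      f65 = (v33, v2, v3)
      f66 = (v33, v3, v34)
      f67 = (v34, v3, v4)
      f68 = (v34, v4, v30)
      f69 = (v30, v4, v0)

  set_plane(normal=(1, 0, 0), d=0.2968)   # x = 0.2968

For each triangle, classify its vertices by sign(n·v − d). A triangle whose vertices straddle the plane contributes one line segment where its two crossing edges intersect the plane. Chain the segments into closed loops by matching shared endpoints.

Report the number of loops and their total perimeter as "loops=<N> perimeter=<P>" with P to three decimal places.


loops=2 perimeter=4.865

Straddling triangles (20 of 70):
  (v5,v10,v6) [+-+] → (0.2968, 2.41821, 0)–(0.2968, 2.30059, 0.175182)  len=0.2110
  (v6,v10,v11) [+--] → (0.2968, 2.30059, 0.175182)–(0.2968, 2.1436, 0.409)  len=0.2816
  (v6,v11,v7) [+-+] → (0.2968, 2.1436, 0.409)–(0.2968, 1.93001, 0.333845)  len=0.2264
  (v7,v11,v12) [+--] → (0.2968, 1.93001, 0.333845)–(0.2968, 1.69935, 0.2527)  len=0.2445
  (v7,v12,v8) [+-+] → (0.2968, 1.69935, 0.2527)–(0.2968, 1.69935, 0.0270399)  len=0.2257
  (v8,v12,v13) [+--] → (0.2968, 1.69935, 0.0270399)–(0.2968, 1.69935, -0.2527)  len=0.2797
  (v8,v13,v9) [+-+] → (0.2968, 1.69935, -0.2527)–(0.2968, 1.86669, -0.311579)  len=0.1774
  (v9,v13,v14) [+--] → (0.2968, 1.86669, -0.311579)–(0.2968, 2.1436, -0.409)  len=0.2936
  (v9,v14,v5) [+-+] → (0.2968, 2.1436, -0.409)–(0.2968, 2.24666, -0.255502)  len=0.1849
  (v5,v14,v10) [+--] → (0.2968, 2.24666, -0.255502)–(0.2968, 2.41821, 0)  len=0.3078
  (v25,v30,v26) [-+-] → (0.2968, -2.41821, 0)–(0.2968, -2.24666, 0.255502)  len=0.3078
  (v26,v30,v31) [-++] → (0.2968, -2.24666, 0.255502)–(0.2968, -2.1436, 0.409)  len=0.1849
  (v26,v31,v27) [-+-] → (0.2968, -2.1436, 0.409)–(0.2968, -1.86669, 0.311579)  len=0.2936
  (v27,v31,v32) [-++] → (0.2968, -1.86669, 0.311579)–(0.2968, -1.69935, 0.2527)  len=0.1774
  (v27,v32,v28) [-+-] → (0.2968, -1.69935, 0.2527)–(0.2968, -1.69935, -0.0270399)  len=0.2797
  (v28,v32,v33) [-++] → (0.2968, -1.69935, -0.0270399)–(0.2968, -1.69935, -0.2527)  len=0.2257
  (v28,v33,v29) [-+-] → (0.2968, -1.69935, -0.2527)–(0.2968, -1.93001, -0.333845)  len=0.2445
  (v29,v33,v34) [-++] → (0.2968, -1.93001, -0.333845)–(0.2968, -2.1436, -0.409)  len=0.2264
  (v29,v34,v25) [-+-] → (0.2968, -2.1436, -0.409)–(0.2968, -2.30059, -0.175182)  len=0.2816
  (v25,v34,v30) [-++] → (0.2968, -2.30059, -0.175182)–(0.2968, -2.41821, 0)  len=0.2110

Chained into 2 loop(s):
  loop 1: 10 segments, perimeter = 2.4326
  loop 2: 10 segments, perimeter = 2.4326
Total perimeter = 4.865


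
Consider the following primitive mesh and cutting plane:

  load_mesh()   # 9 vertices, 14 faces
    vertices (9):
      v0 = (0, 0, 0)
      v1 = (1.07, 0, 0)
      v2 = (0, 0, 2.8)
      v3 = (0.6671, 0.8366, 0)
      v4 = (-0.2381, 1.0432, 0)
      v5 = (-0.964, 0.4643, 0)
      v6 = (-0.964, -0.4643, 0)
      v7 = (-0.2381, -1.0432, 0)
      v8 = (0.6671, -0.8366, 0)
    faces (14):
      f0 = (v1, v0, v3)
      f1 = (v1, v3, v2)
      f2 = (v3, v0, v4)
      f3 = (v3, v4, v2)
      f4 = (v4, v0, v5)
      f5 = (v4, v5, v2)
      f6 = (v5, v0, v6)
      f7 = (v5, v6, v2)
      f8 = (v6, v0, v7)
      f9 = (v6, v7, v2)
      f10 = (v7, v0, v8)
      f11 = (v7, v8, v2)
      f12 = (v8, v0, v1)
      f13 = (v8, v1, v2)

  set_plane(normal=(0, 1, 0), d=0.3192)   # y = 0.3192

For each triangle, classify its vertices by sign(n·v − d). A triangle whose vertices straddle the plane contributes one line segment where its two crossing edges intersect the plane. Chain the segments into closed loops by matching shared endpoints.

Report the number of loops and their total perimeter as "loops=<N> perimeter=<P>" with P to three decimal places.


loops=1 perimeter=6.270

Straddling triangles (8 of 14):
  (v1,v0,v3) [--+] → (0.254528, 0.3192, 0)–(0.916276, 0.3192, 0)  len=0.6617
  (v1,v3,v2) [-+-] → (0.916276, 0.3192, 0)–(0.254528, 0.3192, 1.73168)  len=1.8538
  (v3,v0,v4) [+-+] → (0.254528, 0.3192, 0)–(-0.0728542, 0.3192, 0)  len=0.3274
  (v3,v4,v2) [++-] → (-0.0728542, 0.3192, 1.94325)–(0.254528, 0.3192, 1.73168)  len=0.3898
  (v4,v0,v5) [+-+] → (-0.0728542, 0.3192, 0)–(-0.662737, 0.3192, 0)  len=0.5899
  (v4,v5,v2) [++-] → (-0.662737, 0.3192, 0.875038)–(-0.0728542, 0.3192, 1.94325)  len=1.2203
  (v5,v0,v6) [+--] → (-0.662737, 0.3192, 0)–(-0.964, 0.3192, 0)  len=0.3013
  (v5,v6,v2) [+--] → (-0.964, 0.3192, 0)–(-0.662737, 0.3192, 0.875038)  len=0.9254

Chained into 1 loop(s):
  loop 1: 8 segments, perimeter = 6.2696
Total perimeter = 6.270


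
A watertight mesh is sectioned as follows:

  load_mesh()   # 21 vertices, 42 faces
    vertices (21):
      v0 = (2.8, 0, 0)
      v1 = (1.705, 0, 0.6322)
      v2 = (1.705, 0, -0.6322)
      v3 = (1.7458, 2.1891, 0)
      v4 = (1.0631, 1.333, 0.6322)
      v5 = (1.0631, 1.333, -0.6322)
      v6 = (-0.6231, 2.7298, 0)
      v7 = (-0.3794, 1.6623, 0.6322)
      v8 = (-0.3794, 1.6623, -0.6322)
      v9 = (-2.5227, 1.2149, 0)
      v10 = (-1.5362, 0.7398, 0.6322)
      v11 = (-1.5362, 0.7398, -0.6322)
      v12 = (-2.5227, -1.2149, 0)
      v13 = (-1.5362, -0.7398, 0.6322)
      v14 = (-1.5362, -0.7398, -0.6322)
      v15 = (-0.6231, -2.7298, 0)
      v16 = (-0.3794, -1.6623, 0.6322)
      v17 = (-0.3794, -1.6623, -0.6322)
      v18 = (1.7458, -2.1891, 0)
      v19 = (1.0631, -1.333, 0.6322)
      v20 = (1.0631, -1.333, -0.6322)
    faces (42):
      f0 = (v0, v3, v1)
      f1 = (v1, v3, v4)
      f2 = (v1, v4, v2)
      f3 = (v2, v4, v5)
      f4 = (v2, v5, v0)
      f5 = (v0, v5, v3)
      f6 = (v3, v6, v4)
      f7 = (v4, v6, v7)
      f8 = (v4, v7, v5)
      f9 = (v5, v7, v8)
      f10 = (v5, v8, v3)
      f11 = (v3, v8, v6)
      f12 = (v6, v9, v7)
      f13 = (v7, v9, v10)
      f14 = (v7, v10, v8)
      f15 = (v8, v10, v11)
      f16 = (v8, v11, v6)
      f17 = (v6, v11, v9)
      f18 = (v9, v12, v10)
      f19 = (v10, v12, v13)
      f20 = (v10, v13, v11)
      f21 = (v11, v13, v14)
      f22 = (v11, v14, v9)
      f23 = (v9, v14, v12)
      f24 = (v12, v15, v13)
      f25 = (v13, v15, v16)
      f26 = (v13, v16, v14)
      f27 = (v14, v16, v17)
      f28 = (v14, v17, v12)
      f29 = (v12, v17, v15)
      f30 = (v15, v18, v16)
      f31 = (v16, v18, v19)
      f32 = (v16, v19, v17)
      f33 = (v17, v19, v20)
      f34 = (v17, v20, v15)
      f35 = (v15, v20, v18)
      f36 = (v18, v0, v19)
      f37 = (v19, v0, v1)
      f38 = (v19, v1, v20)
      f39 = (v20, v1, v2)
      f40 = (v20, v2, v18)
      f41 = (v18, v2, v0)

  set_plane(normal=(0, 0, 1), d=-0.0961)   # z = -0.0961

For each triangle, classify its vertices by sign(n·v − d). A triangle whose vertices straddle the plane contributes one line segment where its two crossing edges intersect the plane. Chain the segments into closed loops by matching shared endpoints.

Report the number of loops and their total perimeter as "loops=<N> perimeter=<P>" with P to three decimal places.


Straddling triangles (28 of 42):
  (v1,v4,v2) [++-] → (1.43284, 0.565186, -0.0961)–(1.705, 0, -0.0961)  len=0.6273
  (v2,v4,v5) [-+-] → (1.43284, 0.565186, -0.0961)–(1.0631, 1.333, -0.0961)  len=0.8522
  (v2,v5,v0) [--+] → (2.53598, 0.202628, -0.0961)–(2.63355, 0, -0.0961)  len=0.2249
  (v0,v5,v3) [+-+] → (2.53598, 0.202628, -0.0961)–(1.64202, 2.05897, -0.0961)  len=2.0604
  (v4,v7,v5) [++-] → (0.451486, 1.47262, -0.0961)–(1.0631, 1.333, -0.0961)  len=0.6273
  (v5,v7,v8) [-+-] → (0.451486, 1.47262, -0.0961)–(-0.3794, 1.6623, -0.0961)  len=0.8523
  (v5,v8,v3) [--+] → (1.42275, 2.10902, -0.0961)–(1.64202, 2.05897, -0.0961)  len=0.2249
  (v3,v8,v6) [+-+] → (1.42275, 2.10902, -0.0961)–(-0.586055, 2.56753, -0.0961)  len=2.0605
  (v7,v10,v8) [++-] → (-0.869878, 1.27116, -0.0961)–(-0.3794, 1.6623, -0.0961)  len=0.6273
  (v8,v10,v11) [-+-] → (-0.869878, 1.27116, -0.0961)–(-1.5362, 0.7398, -0.0961)  len=0.8523
  (v8,v11,v6) [--+] → (-0.761899, 2.4273, -0.0961)–(-0.586055, 2.56753, -0.0961)  len=0.2249
  (v6,v11,v9) [+-+] → (-0.761899, 2.4273, -0.0961)–(-2.37274, 1.14268, -0.0961)  len=2.0604
  (v10,v13,v11) [++-] → (-1.5362, 0.112456, -0.0961)–(-1.5362, 0.7398, -0.0961)  len=0.6273
  (v11,v13,v14) [-+-] → (-1.5362, 0.112456, -0.0961)–(-1.5362, -0.7398, -0.0961)  len=0.8523
  (v11,v14,v9) [--+] → (-2.37274, 0.917768, -0.0961)–(-2.37274, 1.14268, -0.0961)  len=0.2249
  (v9,v14,v12) [+-+] → (-2.37274, 0.917768, -0.0961)–(-2.37274, -1.14268, -0.0961)  len=2.0604
  (v13,v16,v14) [++-] → (-1.04572, -1.13094, -0.0961)–(-1.5362, -0.7398, -0.0961)  len=0.6273
  (v14,v16,v17) [-+-] → (-1.04572, -1.13094, -0.0961)–(-0.3794, -1.6623, -0.0961)  len=0.8523
  (v14,v17,v12) [--+] → (-2.1969, -1.28291, -0.0961)–(-2.37274, -1.14268, -0.0961)  len=0.2249
  (v12,v17,v15) [+-+] → (-2.1969, -1.28291, -0.0961)–(-0.586055, -2.56753, -0.0961)  len=2.0604
  (v16,v19,v17) [++-] → (0.232214, -1.52268, -0.0961)–(-0.3794, -1.6623, -0.0961)  len=0.6273
  (v17,v19,v20) [-+-] → (0.232214, -1.52268, -0.0961)–(1.0631, -1.333, -0.0961)  len=0.8523
  (v17,v20,v15) [--+] → (-0.366783, -2.51747, -0.0961)–(-0.586055, -2.56753, -0.0961)  len=0.2249
  (v15,v20,v18) [+-+] → (-0.366783, -2.51747, -0.0961)–(1.64202, -2.05897, -0.0961)  len=2.0605
  (v19,v1,v20) [++-] → (1.33526, -0.767814, -0.0961)–(1.0631, -1.333, -0.0961)  len=0.6273
  (v20,v1,v2) [-+-] → (1.33526, -0.767814, -0.0961)–(1.705, 0, -0.0961)  len=0.8522
  (v20,v2,v18) [--+] → (1.7396, -1.85634, -0.0961)–(1.64202, -2.05897, -0.0961)  len=0.2249
  (v18,v2,v0) [+-+] → (1.7396, -1.85634, -0.0961)–(2.63355, 0, -0.0961)  len=2.0604

Chained into 2 loop(s):
  loop 1: 14 segments, perimeter = 10.3570
  loop 2: 14 segments, perimeter = 15.9972
Total perimeter = 26.354

loops=2 perimeter=26.354


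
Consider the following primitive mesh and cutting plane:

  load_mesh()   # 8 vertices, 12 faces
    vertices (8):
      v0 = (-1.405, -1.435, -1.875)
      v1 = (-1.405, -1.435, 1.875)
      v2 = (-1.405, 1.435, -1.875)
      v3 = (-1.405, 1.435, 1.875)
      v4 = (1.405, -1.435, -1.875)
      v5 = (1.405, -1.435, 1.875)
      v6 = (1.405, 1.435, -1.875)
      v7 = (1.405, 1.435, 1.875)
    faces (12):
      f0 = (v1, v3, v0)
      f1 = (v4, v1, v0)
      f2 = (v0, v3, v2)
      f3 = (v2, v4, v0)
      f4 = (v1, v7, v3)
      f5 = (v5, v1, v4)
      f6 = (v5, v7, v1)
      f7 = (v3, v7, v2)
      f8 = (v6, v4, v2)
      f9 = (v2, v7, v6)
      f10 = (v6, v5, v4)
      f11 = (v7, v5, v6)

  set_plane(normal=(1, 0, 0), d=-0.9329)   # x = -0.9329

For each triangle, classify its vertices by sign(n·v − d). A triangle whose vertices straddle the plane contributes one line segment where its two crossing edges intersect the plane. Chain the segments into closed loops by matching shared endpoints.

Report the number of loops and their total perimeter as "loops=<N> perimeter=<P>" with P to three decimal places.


loops=1 perimeter=13.240

Straddling triangles (8 of 12):
  (v4,v1,v0) [+--] → (-0.9329, -1.435, 1.24497)–(-0.9329, -1.435, -1.875)  len=3.1200
  (v2,v4,v0) [-+-] → (-0.9329, 0.95282, -1.875)–(-0.9329, -1.435, -1.875)  len=2.3878
  (v1,v7,v3) [-+-] → (-0.9329, -0.95282, 1.875)–(-0.9329, 1.435, 1.875)  len=2.3878
  (v5,v1,v4) [+-+] → (-0.9329, -1.435, 1.875)–(-0.9329, -1.435, 1.24497)  len=0.6300
  (v5,v7,v1) [++-] → (-0.9329, -0.95282, 1.875)–(-0.9329, -1.435, 1.875)  len=0.4822
  (v3,v7,v2) [-+-] → (-0.9329, 1.435, 1.875)–(-0.9329, 1.435, -1.24497)  len=3.1200
  (v6,v4,v2) [++-] → (-0.9329, 0.95282, -1.875)–(-0.9329, 1.435, -1.875)  len=0.4822
  (v2,v7,v6) [-++] → (-0.9329, 1.435, -1.24497)–(-0.9329, 1.435, -1.875)  len=0.6300

Chained into 1 loop(s):
  loop 1: 8 segments, perimeter = 13.2400
Total perimeter = 13.240


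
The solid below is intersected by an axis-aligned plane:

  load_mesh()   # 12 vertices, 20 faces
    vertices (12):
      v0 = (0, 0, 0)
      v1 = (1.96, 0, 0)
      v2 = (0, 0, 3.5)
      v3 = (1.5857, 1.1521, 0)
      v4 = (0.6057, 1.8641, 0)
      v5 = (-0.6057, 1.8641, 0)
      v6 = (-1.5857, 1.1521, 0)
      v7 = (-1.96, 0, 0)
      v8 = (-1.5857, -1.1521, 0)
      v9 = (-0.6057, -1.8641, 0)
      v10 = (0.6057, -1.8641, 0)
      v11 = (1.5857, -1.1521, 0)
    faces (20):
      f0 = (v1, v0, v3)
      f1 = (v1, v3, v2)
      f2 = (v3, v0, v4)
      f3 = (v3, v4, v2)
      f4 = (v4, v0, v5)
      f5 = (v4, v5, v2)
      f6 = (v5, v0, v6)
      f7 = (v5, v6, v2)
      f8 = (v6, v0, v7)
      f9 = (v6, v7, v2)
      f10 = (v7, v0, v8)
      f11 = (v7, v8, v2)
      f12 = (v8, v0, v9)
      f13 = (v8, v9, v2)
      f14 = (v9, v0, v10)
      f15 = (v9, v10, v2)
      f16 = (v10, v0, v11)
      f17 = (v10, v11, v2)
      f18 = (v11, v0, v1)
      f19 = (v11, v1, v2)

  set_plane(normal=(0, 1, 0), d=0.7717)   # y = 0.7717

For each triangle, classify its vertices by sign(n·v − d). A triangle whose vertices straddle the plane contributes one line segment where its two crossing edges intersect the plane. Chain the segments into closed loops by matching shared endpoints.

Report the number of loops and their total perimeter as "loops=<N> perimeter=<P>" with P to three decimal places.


Straddling triangles (10 of 20):
  (v1,v0,v3) [--+] → (1.06213, 0.7717, 0)–(1.70929, 0.7717, 0)  len=0.6472
  (v1,v3,v2) [-+-] → (1.70929, 0.7717, 0)–(1.06213, 0.7717, 1.15563)  len=1.3245
  (v3,v0,v4) [+-+] → (1.06213, 0.7717, 0)–(0.250748, 0.7717, 0)  len=0.8114
  (v3,v4,v2) [++-] → (0.250748, 0.7717, 2.05107)–(1.06213, 0.7717, 1.15563)  len=1.2084
  (v4,v0,v5) [+-+] → (0.250748, 0.7717, 0)–(-0.250748, 0.7717, 0)  len=0.5015
  (v4,v5,v2) [++-] → (-0.250748, 0.7717, 2.05107)–(0.250748, 0.7717, 2.05107)  len=0.5015
  (v5,v0,v6) [+-+] → (-0.250748, 0.7717, 0)–(-1.06213, 0.7717, 0)  len=0.8114
  (v5,v6,v2) [++-] → (-1.06213, 0.7717, 1.15563)–(-0.250748, 0.7717, 2.05107)  len=1.2084
  (v6,v0,v7) [+--] → (-1.06213, 0.7717, 0)–(-1.70929, 0.7717, 0)  len=0.6472
  (v6,v7,v2) [+--] → (-1.70929, 0.7717, 0)–(-1.06213, 0.7717, 1.15563)  len=1.3245

Chained into 1 loop(s):
  loop 1: 10 segments, perimeter = 8.9858
Total perimeter = 8.986

loops=1 perimeter=8.986


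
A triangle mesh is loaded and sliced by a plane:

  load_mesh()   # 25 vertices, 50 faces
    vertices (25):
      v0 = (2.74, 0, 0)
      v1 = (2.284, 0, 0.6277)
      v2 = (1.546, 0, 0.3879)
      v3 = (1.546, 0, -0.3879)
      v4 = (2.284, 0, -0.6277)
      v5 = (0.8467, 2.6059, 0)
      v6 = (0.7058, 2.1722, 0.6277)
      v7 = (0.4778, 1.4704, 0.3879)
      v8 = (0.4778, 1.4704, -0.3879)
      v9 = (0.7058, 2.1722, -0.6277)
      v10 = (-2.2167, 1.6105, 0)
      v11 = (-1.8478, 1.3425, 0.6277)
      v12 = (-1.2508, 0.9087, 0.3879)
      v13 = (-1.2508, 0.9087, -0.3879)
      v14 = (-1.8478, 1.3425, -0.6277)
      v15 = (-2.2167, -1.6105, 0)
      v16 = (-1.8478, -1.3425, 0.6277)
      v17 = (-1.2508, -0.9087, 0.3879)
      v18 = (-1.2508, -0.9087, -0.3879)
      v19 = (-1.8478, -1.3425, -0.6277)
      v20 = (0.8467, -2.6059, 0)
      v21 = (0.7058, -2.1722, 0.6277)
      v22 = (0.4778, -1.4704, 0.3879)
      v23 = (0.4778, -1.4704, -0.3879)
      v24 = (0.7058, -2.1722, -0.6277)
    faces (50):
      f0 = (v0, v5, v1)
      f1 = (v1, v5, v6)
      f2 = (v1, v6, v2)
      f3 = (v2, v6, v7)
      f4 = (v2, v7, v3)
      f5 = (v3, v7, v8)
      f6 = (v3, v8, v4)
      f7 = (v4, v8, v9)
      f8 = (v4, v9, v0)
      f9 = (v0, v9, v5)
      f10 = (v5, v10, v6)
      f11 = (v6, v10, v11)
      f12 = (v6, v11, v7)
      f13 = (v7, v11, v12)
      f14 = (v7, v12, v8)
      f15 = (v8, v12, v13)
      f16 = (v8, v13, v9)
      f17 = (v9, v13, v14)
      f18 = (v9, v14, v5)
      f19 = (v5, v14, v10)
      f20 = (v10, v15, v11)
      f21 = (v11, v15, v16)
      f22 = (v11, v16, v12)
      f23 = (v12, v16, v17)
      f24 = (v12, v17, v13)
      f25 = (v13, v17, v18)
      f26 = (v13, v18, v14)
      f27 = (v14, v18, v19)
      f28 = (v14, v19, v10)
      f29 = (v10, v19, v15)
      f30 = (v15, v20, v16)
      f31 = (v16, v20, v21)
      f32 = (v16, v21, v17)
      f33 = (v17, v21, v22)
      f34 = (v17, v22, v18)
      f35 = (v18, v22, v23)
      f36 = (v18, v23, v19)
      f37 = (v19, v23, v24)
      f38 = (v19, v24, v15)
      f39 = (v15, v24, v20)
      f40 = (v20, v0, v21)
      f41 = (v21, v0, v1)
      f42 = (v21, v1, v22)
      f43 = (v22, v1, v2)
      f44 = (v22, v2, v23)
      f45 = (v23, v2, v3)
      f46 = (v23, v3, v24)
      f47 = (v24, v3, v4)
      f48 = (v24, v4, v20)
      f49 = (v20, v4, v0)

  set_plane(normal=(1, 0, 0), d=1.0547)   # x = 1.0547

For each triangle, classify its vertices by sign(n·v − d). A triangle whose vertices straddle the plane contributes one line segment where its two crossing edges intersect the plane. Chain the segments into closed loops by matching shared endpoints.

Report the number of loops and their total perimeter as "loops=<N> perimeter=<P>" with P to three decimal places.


loops=2 perimeter=9.277

Straddling triangles (20 of 50):
  (v0,v5,v1) [+-+] → (1.0547, 2.31961, 0)–(1.0547, 2.22879, 0.0908381)  len=0.1285
  (v1,v5,v6) [+--] → (1.0547, 2.22879, 0.0908381)–(1.0547, 1.69198, 0.6277)  len=0.7592
  (v1,v6,v2) [+-+] → (1.0547, 1.69198, 0.6277)–(1.0547, 1.27018, 0.528121)  len=0.4334
  (v2,v6,v7) [+--] → (1.0547, 1.27018, 0.528121)–(1.0547, 0.676285, 0.3879)  len=0.6102
  (v2,v7,v3) [+-+] → (1.0547, 0.676285, 0.3879)–(1.0547, 0.676285, -0.0310843)  len=0.4190
  (v3,v7,v8) [+--] → (1.0547, 0.676285, -0.0310843)–(1.0547, 0.676285, -0.3879)  len=0.3568
  (v3,v8,v4) [+-+] → (1.0547, 0.676285, -0.3879)–(1.0547, 1.00075, -0.464492)  len=0.3334
  (v4,v8,v9) [+--] → (1.0547, 1.00075, -0.464492)–(1.0547, 1.69198, -0.6277)  len=0.7102
  (v4,v9,v0) [+-+] → (1.0547, 1.69198, -0.6277)–(1.0547, 1.79963, -0.520039)  len=0.1522
  (v0,v9,v5) [+--] → (1.0547, 1.79963, -0.520039)–(1.0547, 2.31961, 0)  len=0.7354
  (v20,v0,v21) [-+-] → (1.0547, -2.31961, 0)–(1.0547, -1.79963, 0.520039)  len=0.7354
  (v21,v0,v1) [-++] → (1.0547, -1.79963, 0.520039)–(1.0547, -1.69198, 0.6277)  len=0.1522
  (v21,v1,v22) [-+-] → (1.0547, -1.69198, 0.6277)–(1.0547, -1.00075, 0.464492)  len=0.7102
  (v22,v1,v2) [-++] → (1.0547, -1.00075, 0.464492)–(1.0547, -0.676285, 0.3879)  len=0.3334
  (v22,v2,v23) [-+-] → (1.0547, -0.676285, 0.3879)–(1.0547, -0.676285, 0.0310843)  len=0.3568
  (v23,v2,v3) [-++] → (1.0547, -0.676285, 0.0310843)–(1.0547, -0.676285, -0.3879)  len=0.4190
  (v23,v3,v24) [-+-] → (1.0547, -0.676285, -0.3879)–(1.0547, -1.27018, -0.528121)  len=0.6102
  (v24,v3,v4) [-++] → (1.0547, -1.27018, -0.528121)–(1.0547, -1.69198, -0.6277)  len=0.4334
  (v24,v4,v20) [-+-] → (1.0547, -1.69198, -0.6277)–(1.0547, -2.22879, -0.0908381)  len=0.7592
  (v20,v4,v0) [-++] → (1.0547, -2.22879, -0.0908381)–(1.0547, -2.31961, 0)  len=0.1285

Chained into 2 loop(s):
  loop 1: 10 segments, perimeter = 4.6383
  loop 2: 10 segments, perimeter = 4.6383
Total perimeter = 9.277


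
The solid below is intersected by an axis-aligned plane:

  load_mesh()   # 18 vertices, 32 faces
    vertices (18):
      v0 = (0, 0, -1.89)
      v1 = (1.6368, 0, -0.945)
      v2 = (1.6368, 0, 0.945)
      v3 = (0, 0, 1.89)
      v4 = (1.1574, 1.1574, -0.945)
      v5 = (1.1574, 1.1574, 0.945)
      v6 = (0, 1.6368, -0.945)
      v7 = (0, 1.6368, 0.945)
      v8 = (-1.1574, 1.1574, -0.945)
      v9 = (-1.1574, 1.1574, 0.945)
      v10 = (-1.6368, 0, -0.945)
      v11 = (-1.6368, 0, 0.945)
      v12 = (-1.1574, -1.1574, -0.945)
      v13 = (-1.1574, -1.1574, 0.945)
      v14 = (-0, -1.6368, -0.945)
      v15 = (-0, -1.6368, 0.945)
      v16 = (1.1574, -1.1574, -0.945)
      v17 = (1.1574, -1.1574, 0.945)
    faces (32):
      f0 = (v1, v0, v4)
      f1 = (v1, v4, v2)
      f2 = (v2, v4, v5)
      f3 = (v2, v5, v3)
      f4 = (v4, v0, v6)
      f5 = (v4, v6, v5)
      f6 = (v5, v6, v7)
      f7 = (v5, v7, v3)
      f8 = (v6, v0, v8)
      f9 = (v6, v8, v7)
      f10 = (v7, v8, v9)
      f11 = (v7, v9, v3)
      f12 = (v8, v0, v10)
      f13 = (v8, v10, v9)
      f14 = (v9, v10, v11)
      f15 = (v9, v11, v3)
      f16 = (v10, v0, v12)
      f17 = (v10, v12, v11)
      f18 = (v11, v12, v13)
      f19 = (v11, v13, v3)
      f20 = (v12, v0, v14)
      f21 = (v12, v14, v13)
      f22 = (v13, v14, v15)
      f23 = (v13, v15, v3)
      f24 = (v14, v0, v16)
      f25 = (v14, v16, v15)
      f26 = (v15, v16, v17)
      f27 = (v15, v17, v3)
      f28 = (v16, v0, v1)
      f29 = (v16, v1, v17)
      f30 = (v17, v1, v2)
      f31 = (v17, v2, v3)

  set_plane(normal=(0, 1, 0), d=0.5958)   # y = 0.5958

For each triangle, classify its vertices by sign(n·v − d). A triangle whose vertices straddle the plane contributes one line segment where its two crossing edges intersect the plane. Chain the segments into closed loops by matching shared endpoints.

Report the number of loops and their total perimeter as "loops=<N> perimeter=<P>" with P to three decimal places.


Straddling triangles (12 of 32):
  (v1,v0,v4) [--+] → (0.5958, 0.5958, -1.40354)–(1.39002, 0.5958, -0.945)  len=0.9171
  (v1,v4,v2) [-+-] → (1.39002, 0.5958, -0.945)–(1.39002, 0.5958, -0.0279238)  len=0.9171
  (v2,v4,v5) [-++] → (1.39002, 0.5958, -0.0279238)–(1.39002, 0.5958, 0.945)  len=0.9729
  (v2,v5,v3) [-+-] → (1.39002, 0.5958, 0.945)–(0.5958, 0.5958, 1.40354)  len=0.9171
  (v4,v0,v6) [+-+] → (0.5958, 0.5958, -1.40354)–(0, 0.5958, -1.54602)  len=0.6126
  (v5,v7,v3) [++-] → (0, 0.5958, 1.54602)–(0.5958, 0.5958, 1.40354)  len=0.6126
  (v6,v0,v8) [+-+] → (0, 0.5958, -1.54602)–(-0.5958, 0.5958, -1.40354)  len=0.6126
  (v7,v9,v3) [++-] → (-0.5958, 0.5958, 1.40354)–(0, 0.5958, 1.54602)  len=0.6126
  (v8,v0,v10) [+--] → (-0.5958, 0.5958, -1.40354)–(-1.39002, 0.5958, -0.945)  len=0.9171
  (v8,v10,v9) [+-+] → (-1.39002, 0.5958, -0.945)–(-1.39002, 0.5958, 0.0279238)  len=0.9729
  (v9,v10,v11) [+--] → (-1.39002, 0.5958, 0.0279238)–(-1.39002, 0.5958, 0.945)  len=0.9171
  (v9,v11,v3) [+--] → (-1.39002, 0.5958, 0.945)–(-0.5958, 0.5958, 1.40354)  len=0.9171

Chained into 1 loop(s):
  loop 1: 12 segments, perimeter = 9.8987
Total perimeter = 9.899

loops=1 perimeter=9.899


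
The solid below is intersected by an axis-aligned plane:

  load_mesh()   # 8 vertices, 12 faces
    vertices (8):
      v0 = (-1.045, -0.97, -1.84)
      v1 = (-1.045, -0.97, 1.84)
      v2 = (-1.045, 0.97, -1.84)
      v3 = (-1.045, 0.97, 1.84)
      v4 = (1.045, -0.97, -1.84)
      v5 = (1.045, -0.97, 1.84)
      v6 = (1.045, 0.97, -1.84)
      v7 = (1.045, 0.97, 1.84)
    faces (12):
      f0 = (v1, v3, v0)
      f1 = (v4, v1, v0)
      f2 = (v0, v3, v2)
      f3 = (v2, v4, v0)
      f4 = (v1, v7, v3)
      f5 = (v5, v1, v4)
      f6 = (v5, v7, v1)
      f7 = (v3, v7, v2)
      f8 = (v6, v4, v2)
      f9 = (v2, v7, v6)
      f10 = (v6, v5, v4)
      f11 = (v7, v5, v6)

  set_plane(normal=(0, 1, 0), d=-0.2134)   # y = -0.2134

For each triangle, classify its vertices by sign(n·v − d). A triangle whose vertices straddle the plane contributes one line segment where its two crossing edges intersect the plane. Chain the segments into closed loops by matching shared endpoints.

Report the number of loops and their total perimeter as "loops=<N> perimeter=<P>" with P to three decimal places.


Straddling triangles (8 of 12):
  (v1,v3,v0) [-+-] → (-1.045, -0.2134, 1.84)–(-1.045, -0.2134, -0.4048)  len=2.2448
  (v0,v3,v2) [-++] → (-1.045, -0.2134, -0.4048)–(-1.045, -0.2134, -1.84)  len=1.4352
  (v2,v4,v0) [+--] → (0.2299, -0.2134, -1.84)–(-1.045, -0.2134, -1.84)  len=1.2749
  (v1,v7,v3) [-++] → (-0.2299, -0.2134, 1.84)–(-1.045, -0.2134, 1.84)  len=0.8151
  (v5,v7,v1) [-+-] → (1.045, -0.2134, 1.84)–(-0.2299, -0.2134, 1.84)  len=1.2749
  (v6,v4,v2) [+-+] → (1.045, -0.2134, -1.84)–(0.2299, -0.2134, -1.84)  len=0.8151
  (v6,v5,v4) [+--] → (1.045, -0.2134, 0.4048)–(1.045, -0.2134, -1.84)  len=2.2448
  (v7,v5,v6) [+-+] → (1.045, -0.2134, 1.84)–(1.045, -0.2134, 0.4048)  len=1.4352

Chained into 1 loop(s):
  loop 1: 8 segments, perimeter = 11.5400
Total perimeter = 11.540

loops=1 perimeter=11.540


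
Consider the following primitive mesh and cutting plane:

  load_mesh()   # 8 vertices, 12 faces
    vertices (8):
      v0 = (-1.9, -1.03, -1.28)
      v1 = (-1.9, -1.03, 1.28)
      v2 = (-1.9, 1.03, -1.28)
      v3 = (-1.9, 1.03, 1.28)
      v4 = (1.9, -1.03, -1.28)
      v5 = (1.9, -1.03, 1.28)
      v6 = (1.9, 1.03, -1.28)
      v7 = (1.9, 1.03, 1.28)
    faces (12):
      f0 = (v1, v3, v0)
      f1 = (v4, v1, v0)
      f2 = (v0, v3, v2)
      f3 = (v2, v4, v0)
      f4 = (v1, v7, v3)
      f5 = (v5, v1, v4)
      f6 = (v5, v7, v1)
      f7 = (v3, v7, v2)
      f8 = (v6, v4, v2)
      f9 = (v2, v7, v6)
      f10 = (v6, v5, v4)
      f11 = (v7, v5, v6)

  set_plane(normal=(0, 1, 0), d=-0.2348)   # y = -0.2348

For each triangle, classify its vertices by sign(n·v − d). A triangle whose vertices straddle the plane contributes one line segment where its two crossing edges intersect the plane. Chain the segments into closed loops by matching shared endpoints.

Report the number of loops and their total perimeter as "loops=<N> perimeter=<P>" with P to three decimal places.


loops=1 perimeter=12.720

Straddling triangles (8 of 12):
  (v1,v3,v0) [-+-] → (-1.9, -0.2348, 1.28)–(-1.9, -0.2348, -0.29179)  len=1.5718
  (v0,v3,v2) [-++] → (-1.9, -0.2348, -0.29179)–(-1.9, -0.2348, -1.28)  len=0.9882
  (v2,v4,v0) [+--] → (0.433126, -0.2348, -1.28)–(-1.9, -0.2348, -1.28)  len=2.3331
  (v1,v7,v3) [-++] → (-0.433126, -0.2348, 1.28)–(-1.9, -0.2348, 1.28)  len=1.4669
  (v5,v7,v1) [-+-] → (1.9, -0.2348, 1.28)–(-0.433126, -0.2348, 1.28)  len=2.3331
  (v6,v4,v2) [+-+] → (1.9, -0.2348, -1.28)–(0.433126, -0.2348, -1.28)  len=1.4669
  (v6,v5,v4) [+--] → (1.9, -0.2348, 0.29179)–(1.9, -0.2348, -1.28)  len=1.5718
  (v7,v5,v6) [+-+] → (1.9, -0.2348, 1.28)–(1.9, -0.2348, 0.29179)  len=0.9882

Chained into 1 loop(s):
  loop 1: 8 segments, perimeter = 12.7200
Total perimeter = 12.720


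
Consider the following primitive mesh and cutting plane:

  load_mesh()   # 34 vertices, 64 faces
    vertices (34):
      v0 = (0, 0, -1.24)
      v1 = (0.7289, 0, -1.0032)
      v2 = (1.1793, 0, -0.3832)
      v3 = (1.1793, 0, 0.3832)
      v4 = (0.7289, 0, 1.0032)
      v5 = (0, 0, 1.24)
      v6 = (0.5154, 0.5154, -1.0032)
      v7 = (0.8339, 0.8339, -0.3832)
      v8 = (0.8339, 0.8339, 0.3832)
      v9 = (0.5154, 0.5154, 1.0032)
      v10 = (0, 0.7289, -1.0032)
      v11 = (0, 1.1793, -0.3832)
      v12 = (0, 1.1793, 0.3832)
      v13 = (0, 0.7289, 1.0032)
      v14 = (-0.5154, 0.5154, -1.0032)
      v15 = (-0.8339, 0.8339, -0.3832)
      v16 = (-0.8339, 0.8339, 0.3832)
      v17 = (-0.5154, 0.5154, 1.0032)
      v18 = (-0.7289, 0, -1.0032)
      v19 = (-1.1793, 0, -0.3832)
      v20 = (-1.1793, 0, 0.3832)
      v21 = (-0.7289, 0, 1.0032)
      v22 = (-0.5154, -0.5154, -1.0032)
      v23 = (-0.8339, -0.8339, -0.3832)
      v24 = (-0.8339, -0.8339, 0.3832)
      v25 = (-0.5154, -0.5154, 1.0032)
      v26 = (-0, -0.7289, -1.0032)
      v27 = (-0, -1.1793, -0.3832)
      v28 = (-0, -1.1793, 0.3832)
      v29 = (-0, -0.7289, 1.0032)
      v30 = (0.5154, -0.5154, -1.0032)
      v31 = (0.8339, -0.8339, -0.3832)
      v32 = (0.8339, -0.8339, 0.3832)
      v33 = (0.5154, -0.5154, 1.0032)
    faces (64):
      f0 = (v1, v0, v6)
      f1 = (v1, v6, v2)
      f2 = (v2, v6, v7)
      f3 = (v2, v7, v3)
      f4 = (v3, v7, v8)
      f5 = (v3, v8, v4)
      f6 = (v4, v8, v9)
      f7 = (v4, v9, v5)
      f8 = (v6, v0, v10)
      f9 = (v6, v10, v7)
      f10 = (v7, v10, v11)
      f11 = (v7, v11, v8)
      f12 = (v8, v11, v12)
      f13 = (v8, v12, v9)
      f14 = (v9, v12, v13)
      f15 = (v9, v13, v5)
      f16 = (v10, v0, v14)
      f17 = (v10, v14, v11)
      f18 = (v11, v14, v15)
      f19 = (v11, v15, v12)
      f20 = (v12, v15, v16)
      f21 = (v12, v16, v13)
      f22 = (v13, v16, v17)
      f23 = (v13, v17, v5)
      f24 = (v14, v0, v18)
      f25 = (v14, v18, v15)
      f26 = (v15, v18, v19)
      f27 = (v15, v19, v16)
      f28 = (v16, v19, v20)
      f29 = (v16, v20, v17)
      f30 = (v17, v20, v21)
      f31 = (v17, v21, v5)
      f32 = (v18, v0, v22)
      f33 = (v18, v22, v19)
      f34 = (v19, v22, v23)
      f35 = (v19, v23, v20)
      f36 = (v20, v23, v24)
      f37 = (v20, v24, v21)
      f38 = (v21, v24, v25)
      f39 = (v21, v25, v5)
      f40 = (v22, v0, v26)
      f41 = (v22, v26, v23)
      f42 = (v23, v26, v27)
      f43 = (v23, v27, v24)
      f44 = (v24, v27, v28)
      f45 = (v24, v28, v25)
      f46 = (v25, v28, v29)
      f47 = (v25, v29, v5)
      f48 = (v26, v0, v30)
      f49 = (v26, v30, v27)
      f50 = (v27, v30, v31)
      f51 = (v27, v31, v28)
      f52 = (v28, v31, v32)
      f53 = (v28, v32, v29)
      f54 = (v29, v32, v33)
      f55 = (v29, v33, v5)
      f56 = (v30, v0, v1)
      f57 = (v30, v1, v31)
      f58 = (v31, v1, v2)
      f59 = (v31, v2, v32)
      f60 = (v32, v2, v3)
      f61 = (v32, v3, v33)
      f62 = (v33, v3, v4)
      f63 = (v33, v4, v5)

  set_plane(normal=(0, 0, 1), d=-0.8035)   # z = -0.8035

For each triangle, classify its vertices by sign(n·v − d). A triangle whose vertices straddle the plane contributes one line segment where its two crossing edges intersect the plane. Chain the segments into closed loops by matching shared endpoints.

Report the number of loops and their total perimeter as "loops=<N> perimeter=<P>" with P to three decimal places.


loops=1 perimeter=5.351

Straddling triangles (16 of 64):
  (v1,v6,v2) [--+] → (0.72924, 0.349391, -0.8035)–(0.873972, 0, -0.8035)  len=0.3782
  (v2,v6,v7) [+-+] → (0.72924, 0.349391, -0.8035)–(0.617988, 0.617988, -0.8035)  len=0.2907
  (v6,v10,v7) [--+] → (0.268597, 0.76272, -0.8035)–(0.617988, 0.617988, -0.8035)  len=0.3782
  (v7,v10,v11) [+-+] → (0.268597, 0.76272, -0.8035)–(0, 0.873972, -0.8035)  len=0.2907
  (v10,v14,v11) [--+] → (-0.349391, 0.72924, -0.8035)–(0, 0.873972, -0.8035)  len=0.3782
  (v11,v14,v15) [+-+] → (-0.349391, 0.72924, -0.8035)–(-0.617988, 0.617988, -0.8035)  len=0.2907
  (v14,v18,v15) [--+] → (-0.76272, 0.268597, -0.8035)–(-0.617988, 0.617988, -0.8035)  len=0.3782
  (v15,v18,v19) [+-+] → (-0.76272, 0.268597, -0.8035)–(-0.873972, 0, -0.8035)  len=0.2907
  (v18,v22,v19) [--+] → (-0.72924, -0.349391, -0.8035)–(-0.873972, 0, -0.8035)  len=0.3782
  (v19,v22,v23) [+-+] → (-0.72924, -0.349391, -0.8035)–(-0.617988, -0.617988, -0.8035)  len=0.2907
  (v22,v26,v23) [--+] → (-0.268597, -0.76272, -0.8035)–(-0.617988, -0.617988, -0.8035)  len=0.3782
  (v23,v26,v27) [+-+] → (-0.268597, -0.76272, -0.8035)–(0, -0.873972, -0.8035)  len=0.2907
  (v26,v30,v27) [--+] → (0.349391, -0.72924, -0.8035)–(0, -0.873972, -0.8035)  len=0.3782
  (v27,v30,v31) [+-+] → (0.349391, -0.72924, -0.8035)–(0.617988, -0.617988, -0.8035)  len=0.2907
  (v30,v1,v31) [--+] → (0.76272, -0.268597, -0.8035)–(0.617988, -0.617988, -0.8035)  len=0.3782
  (v31,v1,v2) [+-+] → (0.76272, -0.268597, -0.8035)–(0.873972, 0, -0.8035)  len=0.2907

Chained into 1 loop(s):
  loop 1: 16 segments, perimeter = 5.3513
Total perimeter = 5.351


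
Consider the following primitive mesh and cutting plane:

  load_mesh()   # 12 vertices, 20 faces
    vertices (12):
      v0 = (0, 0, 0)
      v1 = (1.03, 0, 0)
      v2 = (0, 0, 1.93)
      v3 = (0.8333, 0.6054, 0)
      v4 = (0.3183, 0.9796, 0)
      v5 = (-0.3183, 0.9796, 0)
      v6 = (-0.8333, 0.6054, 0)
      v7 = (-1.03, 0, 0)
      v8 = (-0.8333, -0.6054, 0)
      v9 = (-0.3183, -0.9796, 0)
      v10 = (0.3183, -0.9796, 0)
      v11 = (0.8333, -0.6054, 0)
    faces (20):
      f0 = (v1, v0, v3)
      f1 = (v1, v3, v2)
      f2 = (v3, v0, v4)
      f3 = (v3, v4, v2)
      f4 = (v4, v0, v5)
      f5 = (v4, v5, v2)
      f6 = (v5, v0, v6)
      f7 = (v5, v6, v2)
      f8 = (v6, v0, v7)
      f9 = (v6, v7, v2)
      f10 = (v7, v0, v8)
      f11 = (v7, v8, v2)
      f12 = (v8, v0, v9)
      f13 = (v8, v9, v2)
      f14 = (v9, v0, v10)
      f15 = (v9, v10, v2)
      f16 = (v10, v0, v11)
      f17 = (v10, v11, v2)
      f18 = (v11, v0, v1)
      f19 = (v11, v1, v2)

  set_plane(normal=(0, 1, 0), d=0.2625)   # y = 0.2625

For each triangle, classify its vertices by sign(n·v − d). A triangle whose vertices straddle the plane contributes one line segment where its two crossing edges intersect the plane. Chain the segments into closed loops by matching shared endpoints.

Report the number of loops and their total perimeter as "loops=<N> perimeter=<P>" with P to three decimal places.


Straddling triangles (10 of 20):
  (v1,v0,v3) [--+] → (0.361317, 0.2625, 0)–(0.944711, 0.2625, 0)  len=0.5834
  (v1,v3,v2) [-+-] → (0.944711, 0.2625, 0)–(0.361317, 0.2625, 1.09316)  len=1.2391
  (v3,v0,v4) [+-+] → (0.361317, 0.2625, 0)–(0.0852937, 0.2625, 0)  len=0.2760
  (v3,v4,v2) [++-] → (0.0852937, 0.2625, 1.41282)–(0.361317, 0.2625, 1.09316)  len=0.4223
  (v4,v0,v5) [+-+] → (0.0852937, 0.2625, 0)–(-0.0852937, 0.2625, 0)  len=0.1706
  (v4,v5,v2) [++-] → (-0.0852937, 0.2625, 1.41282)–(0.0852937, 0.2625, 1.41282)  len=0.1706
  (v5,v0,v6) [+-+] → (-0.0852937, 0.2625, 0)–(-0.361317, 0.2625, 0)  len=0.2760
  (v5,v6,v2) [++-] → (-0.361317, 0.2625, 1.09316)–(-0.0852937, 0.2625, 1.41282)  len=0.4223
  (v6,v0,v7) [+--] → (-0.361317, 0.2625, 0)–(-0.944711, 0.2625, 0)  len=0.5834
  (v6,v7,v2) [+--] → (-0.944711, 0.2625, 0)–(-0.361317, 0.2625, 1.09316)  len=1.2391

Chained into 1 loop(s):
  loop 1: 10 segments, perimeter = 5.3829
Total perimeter = 5.383

loops=1 perimeter=5.383


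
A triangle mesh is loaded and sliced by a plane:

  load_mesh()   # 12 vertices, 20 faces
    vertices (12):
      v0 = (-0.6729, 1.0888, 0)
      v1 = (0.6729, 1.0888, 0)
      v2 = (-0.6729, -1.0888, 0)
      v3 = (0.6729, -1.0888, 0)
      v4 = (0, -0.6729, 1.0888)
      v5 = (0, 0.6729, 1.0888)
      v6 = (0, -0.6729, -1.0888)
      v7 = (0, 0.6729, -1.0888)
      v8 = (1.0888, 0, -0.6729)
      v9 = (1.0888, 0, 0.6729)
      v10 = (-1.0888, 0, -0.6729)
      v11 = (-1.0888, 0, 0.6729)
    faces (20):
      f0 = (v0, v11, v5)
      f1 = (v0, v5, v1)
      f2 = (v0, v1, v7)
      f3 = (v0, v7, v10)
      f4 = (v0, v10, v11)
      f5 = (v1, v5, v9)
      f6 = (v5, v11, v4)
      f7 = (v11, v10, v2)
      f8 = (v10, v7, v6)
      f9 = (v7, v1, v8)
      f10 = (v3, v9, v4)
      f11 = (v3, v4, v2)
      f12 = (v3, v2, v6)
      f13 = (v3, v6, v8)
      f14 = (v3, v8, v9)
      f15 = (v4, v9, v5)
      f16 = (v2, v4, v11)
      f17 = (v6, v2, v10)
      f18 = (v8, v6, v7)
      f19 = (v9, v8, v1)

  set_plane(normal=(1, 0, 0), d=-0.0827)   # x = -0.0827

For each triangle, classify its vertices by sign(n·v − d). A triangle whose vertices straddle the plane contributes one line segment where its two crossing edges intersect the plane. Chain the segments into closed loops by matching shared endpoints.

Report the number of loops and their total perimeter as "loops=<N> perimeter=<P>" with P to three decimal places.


Straddling triangles (10 of 20):
  (v0,v11,v5) [--+] → (-0.0827, 0.62179, 1.05721)–(-0.0827, 0.724014, 0.954986)  len=0.1446
  (v0,v5,v1) [-++] → (-0.0827, 0.724014, 0.954986)–(-0.0827, 1.0888, 0)  len=1.0223
  (v0,v1,v7) [-++] → (-0.0827, 1.0888, 0)–(-0.0827, 0.724014, -0.954986)  len=1.0223
  (v0,v7,v10) [-+-] → (-0.0827, 0.724014, -0.954986)–(-0.0827, 0.62179, -1.05721)  len=0.1446
  (v5,v11,v4) [+-+] → (-0.0827, 0.62179, 1.05721)–(-0.0827, -0.62179, 1.05721)  len=1.2436
  (v10,v7,v6) [-++] → (-0.0827, 0.62179, -1.05721)–(-0.0827, -0.62179, -1.05721)  len=1.2436
  (v3,v4,v2) [++-] → (-0.0827, -0.724014, 0.954986)–(-0.0827, -1.0888, 0)  len=1.0223
  (v3,v2,v6) [+-+] → (-0.0827, -1.0888, 0)–(-0.0827, -0.724014, -0.954986)  len=1.0223
  (v2,v4,v11) [-+-] → (-0.0827, -0.724014, 0.954986)–(-0.0827, -0.62179, 1.05721)  len=0.1446
  (v6,v2,v10) [+--] → (-0.0827, -0.724014, -0.954986)–(-0.0827, -0.62179, -1.05721)  len=0.1446

Chained into 1 loop(s):
  loop 1: 10 segments, perimeter = 7.1546
Total perimeter = 7.155

loops=1 perimeter=7.155


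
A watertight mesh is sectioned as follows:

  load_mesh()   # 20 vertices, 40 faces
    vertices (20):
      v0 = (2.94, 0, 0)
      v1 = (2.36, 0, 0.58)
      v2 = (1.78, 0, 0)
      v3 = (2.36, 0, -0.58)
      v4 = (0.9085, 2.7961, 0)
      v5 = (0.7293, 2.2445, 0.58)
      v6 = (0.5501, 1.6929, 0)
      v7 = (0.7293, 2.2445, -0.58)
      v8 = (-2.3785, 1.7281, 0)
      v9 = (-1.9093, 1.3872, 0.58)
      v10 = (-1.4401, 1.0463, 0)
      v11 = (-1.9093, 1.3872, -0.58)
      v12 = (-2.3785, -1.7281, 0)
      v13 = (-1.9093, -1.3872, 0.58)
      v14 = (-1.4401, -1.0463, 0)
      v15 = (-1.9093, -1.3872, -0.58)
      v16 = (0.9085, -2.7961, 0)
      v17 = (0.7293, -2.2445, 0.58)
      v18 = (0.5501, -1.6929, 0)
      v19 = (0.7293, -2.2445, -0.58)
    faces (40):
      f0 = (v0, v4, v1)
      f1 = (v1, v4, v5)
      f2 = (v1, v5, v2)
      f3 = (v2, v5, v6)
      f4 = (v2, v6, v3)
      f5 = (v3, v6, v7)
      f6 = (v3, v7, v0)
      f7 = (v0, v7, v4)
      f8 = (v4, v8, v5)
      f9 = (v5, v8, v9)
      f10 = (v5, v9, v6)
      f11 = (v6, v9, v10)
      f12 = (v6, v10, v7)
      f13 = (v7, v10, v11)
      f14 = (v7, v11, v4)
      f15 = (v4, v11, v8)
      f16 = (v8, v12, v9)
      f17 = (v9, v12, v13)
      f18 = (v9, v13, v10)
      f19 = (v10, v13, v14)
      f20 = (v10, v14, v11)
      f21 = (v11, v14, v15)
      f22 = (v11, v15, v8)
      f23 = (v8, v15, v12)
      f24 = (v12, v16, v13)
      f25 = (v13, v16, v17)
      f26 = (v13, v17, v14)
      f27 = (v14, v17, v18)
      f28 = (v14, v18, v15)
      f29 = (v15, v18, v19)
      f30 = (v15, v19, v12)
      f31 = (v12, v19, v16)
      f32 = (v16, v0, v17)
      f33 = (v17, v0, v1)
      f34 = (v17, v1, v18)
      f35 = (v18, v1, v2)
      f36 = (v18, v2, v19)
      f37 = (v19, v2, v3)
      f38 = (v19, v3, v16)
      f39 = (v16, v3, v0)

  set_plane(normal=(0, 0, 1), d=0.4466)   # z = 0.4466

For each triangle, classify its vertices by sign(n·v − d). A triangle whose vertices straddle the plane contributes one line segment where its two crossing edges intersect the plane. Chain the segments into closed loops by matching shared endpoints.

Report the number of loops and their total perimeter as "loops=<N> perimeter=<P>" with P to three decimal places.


Straddling triangles (20 of 40):
  (v0,v4,v1) [--+] → (2.02615, 0.643103, 0.4466)–(2.4934, 0, 0.4466)  len=0.7949
  (v1,v4,v5) [+-+] → (2.02616, 0.643103, 0.4466)–(0.770516, 2.37137, 0.4466)  len=2.1362
  (v1,v5,v2) [++-] → (0.970961, 1.72826, 0.4466)–(2.2266, 0, 0.4466)  len=2.1362
  (v2,v5,v6) [-+-] → (0.970961, 1.72826, 0.4466)–(0.688084, 2.11763, 0.4466)  len=0.4813
  (v4,v8,v5) [--+] → (0.014506, 2.12573, 0.4466)–(0.770516, 2.37137, 0.4466)  len=0.7949
  (v5,v8,v9) [+-+] → (0.014506, 2.12573, 0.4466)–(-2.01722, 1.46561, 0.4466)  len=2.1363
  (v5,v9,v6) [++-] → (-1.34364, 1.45751, 0.4466)–(0.688084, 2.11763, 0.4466)  len=2.1363
  (v6,v9,v10) [-+-] → (-1.34364, 1.45751, 0.4466)–(-1.80138, 1.30879, 0.4466)  len=0.4813
  (v8,v12,v9) [--+] → (-2.01722, 0.670681, 0.4466)–(-2.01722, 1.46561, 0.4466)  len=0.7949
  (v9,v12,v13) [+-+] → (-2.01722, 0.670681, 0.4466)–(-2.01722, -1.46561, 0.4466)  len=2.1363
  (v9,v13,v10) [++-] → (-1.80138, -0.827495, 0.4466)–(-1.80138, 1.30879, 0.4466)  len=2.1363
  (v10,v13,v14) [-+-] → (-1.80138, -0.827495, 0.4466)–(-1.80138, -1.30879, 0.4466)  len=0.4813
  (v12,v16,v13) [--+] → (-1.26121, -1.71125, 0.4466)–(-2.01722, -1.46561, 0.4466)  len=0.7949
  (v13,v16,v17) [+-+] → (-1.26121, -1.71125, 0.4466)–(0.770516, -2.37137, 0.4466)  len=2.1363
  (v13,v17,v14) [++-] → (0.230338, -1.96891, 0.4466)–(-1.80138, -1.30879, 0.4466)  len=2.1363
  (v14,v17,v18) [-+-] → (0.230338, -1.96891, 0.4466)–(0.688084, -2.11763, 0.4466)  len=0.4813
  (v16,v0,v17) [--+] → (1.23776, -1.72826, 0.4466)–(0.770516, -2.37137, 0.4466)  len=0.7949
  (v17,v0,v1) [+-+] → (1.23776, -1.72826, 0.4466)–(2.4934, 0, 0.4466)  len=2.1362
  (v17,v1,v18) [++-] → (1.94372, -0.389367, 0.4466)–(0.688084, -2.11763, 0.4466)  len=2.1362
  (v18,v1,v2) [-+-] → (1.94372, -0.389367, 0.4466)–(2.2266, 0, 0.4466)  len=0.4813

Chained into 2 loop(s):
  loop 1: 10 segments, perimeter = 14.6559
  loop 2: 10 segments, perimeter = 13.0878
Total perimeter = 27.744

loops=2 perimeter=27.744
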